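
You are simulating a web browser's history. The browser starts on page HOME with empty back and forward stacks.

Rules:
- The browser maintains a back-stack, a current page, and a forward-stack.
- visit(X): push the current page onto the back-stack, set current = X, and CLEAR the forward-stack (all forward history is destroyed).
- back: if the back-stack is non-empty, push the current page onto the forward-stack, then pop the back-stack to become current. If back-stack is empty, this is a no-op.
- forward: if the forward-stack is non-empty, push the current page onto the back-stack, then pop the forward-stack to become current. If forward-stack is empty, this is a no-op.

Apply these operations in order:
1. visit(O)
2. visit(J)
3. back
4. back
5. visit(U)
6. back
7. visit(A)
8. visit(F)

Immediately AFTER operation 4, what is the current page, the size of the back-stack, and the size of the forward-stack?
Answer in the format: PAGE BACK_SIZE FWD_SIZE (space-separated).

After 1 (visit(O)): cur=O back=1 fwd=0
After 2 (visit(J)): cur=J back=2 fwd=0
After 3 (back): cur=O back=1 fwd=1
After 4 (back): cur=HOME back=0 fwd=2

HOME 0 2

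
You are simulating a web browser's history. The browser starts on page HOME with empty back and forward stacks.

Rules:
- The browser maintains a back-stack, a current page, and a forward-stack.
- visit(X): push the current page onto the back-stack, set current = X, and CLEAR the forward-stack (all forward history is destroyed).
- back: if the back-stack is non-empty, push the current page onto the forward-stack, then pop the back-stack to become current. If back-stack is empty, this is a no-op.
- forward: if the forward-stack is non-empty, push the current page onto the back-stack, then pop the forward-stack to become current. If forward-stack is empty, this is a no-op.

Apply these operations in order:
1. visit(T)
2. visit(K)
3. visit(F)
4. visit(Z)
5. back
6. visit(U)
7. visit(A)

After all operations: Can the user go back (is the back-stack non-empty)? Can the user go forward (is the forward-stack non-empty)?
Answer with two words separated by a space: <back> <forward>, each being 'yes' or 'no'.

After 1 (visit(T)): cur=T back=1 fwd=0
After 2 (visit(K)): cur=K back=2 fwd=0
After 3 (visit(F)): cur=F back=3 fwd=0
After 4 (visit(Z)): cur=Z back=4 fwd=0
After 5 (back): cur=F back=3 fwd=1
After 6 (visit(U)): cur=U back=4 fwd=0
After 7 (visit(A)): cur=A back=5 fwd=0

Answer: yes no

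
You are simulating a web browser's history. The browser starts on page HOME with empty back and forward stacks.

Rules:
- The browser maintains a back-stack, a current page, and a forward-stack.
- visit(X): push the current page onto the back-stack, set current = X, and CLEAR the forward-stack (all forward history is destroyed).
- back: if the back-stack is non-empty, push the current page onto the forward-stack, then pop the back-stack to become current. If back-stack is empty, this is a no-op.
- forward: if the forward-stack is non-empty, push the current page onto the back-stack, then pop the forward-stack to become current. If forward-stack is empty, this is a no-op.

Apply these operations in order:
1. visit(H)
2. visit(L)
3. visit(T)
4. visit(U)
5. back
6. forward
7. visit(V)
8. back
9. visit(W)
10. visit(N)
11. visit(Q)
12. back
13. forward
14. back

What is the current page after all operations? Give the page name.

Answer: N

Derivation:
After 1 (visit(H)): cur=H back=1 fwd=0
After 2 (visit(L)): cur=L back=2 fwd=0
After 3 (visit(T)): cur=T back=3 fwd=0
After 4 (visit(U)): cur=U back=4 fwd=0
After 5 (back): cur=T back=3 fwd=1
After 6 (forward): cur=U back=4 fwd=0
After 7 (visit(V)): cur=V back=5 fwd=0
After 8 (back): cur=U back=4 fwd=1
After 9 (visit(W)): cur=W back=5 fwd=0
After 10 (visit(N)): cur=N back=6 fwd=0
After 11 (visit(Q)): cur=Q back=7 fwd=0
After 12 (back): cur=N back=6 fwd=1
After 13 (forward): cur=Q back=7 fwd=0
After 14 (back): cur=N back=6 fwd=1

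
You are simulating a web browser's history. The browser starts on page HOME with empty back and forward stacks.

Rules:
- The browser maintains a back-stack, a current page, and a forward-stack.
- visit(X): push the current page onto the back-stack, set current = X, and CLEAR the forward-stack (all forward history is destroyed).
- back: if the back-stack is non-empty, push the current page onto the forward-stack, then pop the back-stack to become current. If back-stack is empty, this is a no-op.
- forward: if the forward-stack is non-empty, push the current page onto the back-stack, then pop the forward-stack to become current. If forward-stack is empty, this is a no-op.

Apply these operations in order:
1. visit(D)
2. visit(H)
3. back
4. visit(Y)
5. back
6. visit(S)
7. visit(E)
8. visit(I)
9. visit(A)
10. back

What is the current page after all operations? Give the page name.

After 1 (visit(D)): cur=D back=1 fwd=0
After 2 (visit(H)): cur=H back=2 fwd=0
After 3 (back): cur=D back=1 fwd=1
After 4 (visit(Y)): cur=Y back=2 fwd=0
After 5 (back): cur=D back=1 fwd=1
After 6 (visit(S)): cur=S back=2 fwd=0
After 7 (visit(E)): cur=E back=3 fwd=0
After 8 (visit(I)): cur=I back=4 fwd=0
After 9 (visit(A)): cur=A back=5 fwd=0
After 10 (back): cur=I back=4 fwd=1

Answer: I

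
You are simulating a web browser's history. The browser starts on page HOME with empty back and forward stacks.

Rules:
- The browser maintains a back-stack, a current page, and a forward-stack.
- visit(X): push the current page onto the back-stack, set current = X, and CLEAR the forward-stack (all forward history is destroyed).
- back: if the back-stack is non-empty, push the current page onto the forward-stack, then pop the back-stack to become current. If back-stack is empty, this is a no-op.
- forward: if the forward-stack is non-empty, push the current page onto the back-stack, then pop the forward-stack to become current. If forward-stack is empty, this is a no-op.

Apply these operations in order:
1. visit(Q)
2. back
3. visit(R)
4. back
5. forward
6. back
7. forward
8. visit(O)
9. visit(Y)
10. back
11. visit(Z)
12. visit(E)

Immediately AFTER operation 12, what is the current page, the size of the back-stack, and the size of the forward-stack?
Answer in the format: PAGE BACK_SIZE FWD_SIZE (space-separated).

After 1 (visit(Q)): cur=Q back=1 fwd=0
After 2 (back): cur=HOME back=0 fwd=1
After 3 (visit(R)): cur=R back=1 fwd=0
After 4 (back): cur=HOME back=0 fwd=1
After 5 (forward): cur=R back=1 fwd=0
After 6 (back): cur=HOME back=0 fwd=1
After 7 (forward): cur=R back=1 fwd=0
After 8 (visit(O)): cur=O back=2 fwd=0
After 9 (visit(Y)): cur=Y back=3 fwd=0
After 10 (back): cur=O back=2 fwd=1
After 11 (visit(Z)): cur=Z back=3 fwd=0
After 12 (visit(E)): cur=E back=4 fwd=0

E 4 0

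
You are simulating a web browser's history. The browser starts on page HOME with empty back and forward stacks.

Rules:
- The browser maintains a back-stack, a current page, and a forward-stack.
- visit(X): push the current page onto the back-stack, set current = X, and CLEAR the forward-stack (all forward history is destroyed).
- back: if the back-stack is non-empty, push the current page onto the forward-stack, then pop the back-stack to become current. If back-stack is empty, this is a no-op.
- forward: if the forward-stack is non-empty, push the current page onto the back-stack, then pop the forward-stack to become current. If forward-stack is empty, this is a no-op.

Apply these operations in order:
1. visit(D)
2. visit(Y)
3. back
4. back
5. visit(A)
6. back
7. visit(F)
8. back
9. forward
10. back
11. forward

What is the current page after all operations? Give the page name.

After 1 (visit(D)): cur=D back=1 fwd=0
After 2 (visit(Y)): cur=Y back=2 fwd=0
After 3 (back): cur=D back=1 fwd=1
After 4 (back): cur=HOME back=0 fwd=2
After 5 (visit(A)): cur=A back=1 fwd=0
After 6 (back): cur=HOME back=0 fwd=1
After 7 (visit(F)): cur=F back=1 fwd=0
After 8 (back): cur=HOME back=0 fwd=1
After 9 (forward): cur=F back=1 fwd=0
After 10 (back): cur=HOME back=0 fwd=1
After 11 (forward): cur=F back=1 fwd=0

Answer: F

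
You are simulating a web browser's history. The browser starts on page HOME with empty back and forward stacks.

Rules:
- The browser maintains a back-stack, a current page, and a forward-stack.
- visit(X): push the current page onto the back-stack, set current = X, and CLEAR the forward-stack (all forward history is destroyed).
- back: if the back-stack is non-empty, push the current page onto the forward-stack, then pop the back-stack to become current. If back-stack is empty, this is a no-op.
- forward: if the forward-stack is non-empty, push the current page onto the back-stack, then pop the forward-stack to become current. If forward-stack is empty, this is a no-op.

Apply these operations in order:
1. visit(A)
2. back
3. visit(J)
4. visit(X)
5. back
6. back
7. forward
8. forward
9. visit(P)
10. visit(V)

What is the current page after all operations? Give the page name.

Answer: V

Derivation:
After 1 (visit(A)): cur=A back=1 fwd=0
After 2 (back): cur=HOME back=0 fwd=1
After 3 (visit(J)): cur=J back=1 fwd=0
After 4 (visit(X)): cur=X back=2 fwd=0
After 5 (back): cur=J back=1 fwd=1
After 6 (back): cur=HOME back=0 fwd=2
After 7 (forward): cur=J back=1 fwd=1
After 8 (forward): cur=X back=2 fwd=0
After 9 (visit(P)): cur=P back=3 fwd=0
After 10 (visit(V)): cur=V back=4 fwd=0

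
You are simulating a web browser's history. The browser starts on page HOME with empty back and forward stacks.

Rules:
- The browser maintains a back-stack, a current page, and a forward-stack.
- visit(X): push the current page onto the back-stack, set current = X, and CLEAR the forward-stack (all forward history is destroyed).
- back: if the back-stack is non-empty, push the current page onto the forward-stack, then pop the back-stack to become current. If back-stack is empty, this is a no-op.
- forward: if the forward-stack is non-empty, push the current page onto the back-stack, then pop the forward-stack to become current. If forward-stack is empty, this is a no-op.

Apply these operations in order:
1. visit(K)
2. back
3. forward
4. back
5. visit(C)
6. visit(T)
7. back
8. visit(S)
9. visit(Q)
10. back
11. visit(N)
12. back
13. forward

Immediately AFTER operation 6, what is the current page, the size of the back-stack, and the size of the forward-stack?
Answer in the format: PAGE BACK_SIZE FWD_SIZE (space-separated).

After 1 (visit(K)): cur=K back=1 fwd=0
After 2 (back): cur=HOME back=0 fwd=1
After 3 (forward): cur=K back=1 fwd=0
After 4 (back): cur=HOME back=0 fwd=1
After 5 (visit(C)): cur=C back=1 fwd=0
After 6 (visit(T)): cur=T back=2 fwd=0

T 2 0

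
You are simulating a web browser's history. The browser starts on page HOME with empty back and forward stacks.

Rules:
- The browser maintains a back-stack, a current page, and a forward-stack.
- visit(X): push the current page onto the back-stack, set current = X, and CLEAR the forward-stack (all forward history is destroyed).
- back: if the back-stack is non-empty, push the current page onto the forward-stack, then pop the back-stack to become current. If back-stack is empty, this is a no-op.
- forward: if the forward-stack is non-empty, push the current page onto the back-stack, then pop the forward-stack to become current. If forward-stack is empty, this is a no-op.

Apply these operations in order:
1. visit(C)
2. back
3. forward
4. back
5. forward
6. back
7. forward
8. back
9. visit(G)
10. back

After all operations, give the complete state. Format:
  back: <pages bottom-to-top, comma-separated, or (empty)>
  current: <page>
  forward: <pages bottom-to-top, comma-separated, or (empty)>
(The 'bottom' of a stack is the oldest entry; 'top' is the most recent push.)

Answer: back: (empty)
current: HOME
forward: G

Derivation:
After 1 (visit(C)): cur=C back=1 fwd=0
After 2 (back): cur=HOME back=0 fwd=1
After 3 (forward): cur=C back=1 fwd=0
After 4 (back): cur=HOME back=0 fwd=1
After 5 (forward): cur=C back=1 fwd=0
After 6 (back): cur=HOME back=0 fwd=1
After 7 (forward): cur=C back=1 fwd=0
After 8 (back): cur=HOME back=0 fwd=1
After 9 (visit(G)): cur=G back=1 fwd=0
After 10 (back): cur=HOME back=0 fwd=1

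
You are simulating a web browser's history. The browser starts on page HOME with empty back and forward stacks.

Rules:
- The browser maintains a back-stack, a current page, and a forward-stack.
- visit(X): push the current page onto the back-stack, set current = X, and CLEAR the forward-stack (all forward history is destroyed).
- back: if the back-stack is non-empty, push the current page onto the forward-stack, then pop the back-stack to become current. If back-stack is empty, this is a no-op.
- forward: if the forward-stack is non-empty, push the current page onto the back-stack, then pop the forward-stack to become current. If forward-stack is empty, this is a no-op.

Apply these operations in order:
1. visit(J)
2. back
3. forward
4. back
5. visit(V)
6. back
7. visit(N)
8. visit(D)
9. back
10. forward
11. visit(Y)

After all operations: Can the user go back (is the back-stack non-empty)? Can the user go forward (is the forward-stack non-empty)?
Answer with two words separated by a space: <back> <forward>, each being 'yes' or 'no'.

After 1 (visit(J)): cur=J back=1 fwd=0
After 2 (back): cur=HOME back=0 fwd=1
After 3 (forward): cur=J back=1 fwd=0
After 4 (back): cur=HOME back=0 fwd=1
After 5 (visit(V)): cur=V back=1 fwd=0
After 6 (back): cur=HOME back=0 fwd=1
After 7 (visit(N)): cur=N back=1 fwd=0
After 8 (visit(D)): cur=D back=2 fwd=0
After 9 (back): cur=N back=1 fwd=1
After 10 (forward): cur=D back=2 fwd=0
After 11 (visit(Y)): cur=Y back=3 fwd=0

Answer: yes no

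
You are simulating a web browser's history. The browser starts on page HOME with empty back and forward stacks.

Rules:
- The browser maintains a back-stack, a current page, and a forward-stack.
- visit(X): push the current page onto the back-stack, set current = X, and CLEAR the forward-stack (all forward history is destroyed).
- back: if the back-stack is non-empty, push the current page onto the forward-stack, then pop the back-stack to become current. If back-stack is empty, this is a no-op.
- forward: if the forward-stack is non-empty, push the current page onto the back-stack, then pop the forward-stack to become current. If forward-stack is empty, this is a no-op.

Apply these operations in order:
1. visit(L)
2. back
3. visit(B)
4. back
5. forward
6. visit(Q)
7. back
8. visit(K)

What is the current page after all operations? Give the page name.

After 1 (visit(L)): cur=L back=1 fwd=0
After 2 (back): cur=HOME back=0 fwd=1
After 3 (visit(B)): cur=B back=1 fwd=0
After 4 (back): cur=HOME back=0 fwd=1
After 5 (forward): cur=B back=1 fwd=0
After 6 (visit(Q)): cur=Q back=2 fwd=0
After 7 (back): cur=B back=1 fwd=1
After 8 (visit(K)): cur=K back=2 fwd=0

Answer: K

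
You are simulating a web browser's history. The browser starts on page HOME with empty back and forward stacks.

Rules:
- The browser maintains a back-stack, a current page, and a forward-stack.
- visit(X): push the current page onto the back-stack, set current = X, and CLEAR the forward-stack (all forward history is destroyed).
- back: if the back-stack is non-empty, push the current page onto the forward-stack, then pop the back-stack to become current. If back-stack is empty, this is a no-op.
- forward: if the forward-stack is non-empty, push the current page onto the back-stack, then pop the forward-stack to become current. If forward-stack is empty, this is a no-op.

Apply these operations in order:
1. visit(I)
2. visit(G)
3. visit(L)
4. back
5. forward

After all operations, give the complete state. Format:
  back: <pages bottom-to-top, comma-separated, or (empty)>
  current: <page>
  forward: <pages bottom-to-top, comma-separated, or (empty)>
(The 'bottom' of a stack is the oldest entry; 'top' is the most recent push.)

After 1 (visit(I)): cur=I back=1 fwd=0
After 2 (visit(G)): cur=G back=2 fwd=0
After 3 (visit(L)): cur=L back=3 fwd=0
After 4 (back): cur=G back=2 fwd=1
After 5 (forward): cur=L back=3 fwd=0

Answer: back: HOME,I,G
current: L
forward: (empty)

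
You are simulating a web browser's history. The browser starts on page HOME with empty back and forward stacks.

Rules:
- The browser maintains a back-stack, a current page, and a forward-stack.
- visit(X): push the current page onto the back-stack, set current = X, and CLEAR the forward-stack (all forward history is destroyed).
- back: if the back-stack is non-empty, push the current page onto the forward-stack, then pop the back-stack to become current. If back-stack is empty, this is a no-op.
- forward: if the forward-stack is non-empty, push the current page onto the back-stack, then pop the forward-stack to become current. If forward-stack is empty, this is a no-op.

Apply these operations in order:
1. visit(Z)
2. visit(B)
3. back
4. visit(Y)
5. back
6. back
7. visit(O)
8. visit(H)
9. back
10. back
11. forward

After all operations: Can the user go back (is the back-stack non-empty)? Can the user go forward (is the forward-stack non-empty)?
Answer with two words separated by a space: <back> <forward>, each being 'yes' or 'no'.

Answer: yes yes

Derivation:
After 1 (visit(Z)): cur=Z back=1 fwd=0
After 2 (visit(B)): cur=B back=2 fwd=0
After 3 (back): cur=Z back=1 fwd=1
After 4 (visit(Y)): cur=Y back=2 fwd=0
After 5 (back): cur=Z back=1 fwd=1
After 6 (back): cur=HOME back=0 fwd=2
After 7 (visit(O)): cur=O back=1 fwd=0
After 8 (visit(H)): cur=H back=2 fwd=0
After 9 (back): cur=O back=1 fwd=1
After 10 (back): cur=HOME back=0 fwd=2
After 11 (forward): cur=O back=1 fwd=1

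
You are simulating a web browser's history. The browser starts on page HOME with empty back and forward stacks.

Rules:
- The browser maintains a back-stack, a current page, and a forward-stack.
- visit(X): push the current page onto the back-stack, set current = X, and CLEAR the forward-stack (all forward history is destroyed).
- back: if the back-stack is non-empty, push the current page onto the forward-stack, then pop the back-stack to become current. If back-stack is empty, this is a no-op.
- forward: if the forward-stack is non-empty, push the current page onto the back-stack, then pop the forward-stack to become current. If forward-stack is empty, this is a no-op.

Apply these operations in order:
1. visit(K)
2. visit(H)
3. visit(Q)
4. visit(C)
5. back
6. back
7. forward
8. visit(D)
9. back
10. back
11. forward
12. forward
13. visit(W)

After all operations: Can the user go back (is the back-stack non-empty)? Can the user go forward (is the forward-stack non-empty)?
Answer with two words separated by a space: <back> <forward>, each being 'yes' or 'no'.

After 1 (visit(K)): cur=K back=1 fwd=0
After 2 (visit(H)): cur=H back=2 fwd=0
After 3 (visit(Q)): cur=Q back=3 fwd=0
After 4 (visit(C)): cur=C back=4 fwd=0
After 5 (back): cur=Q back=3 fwd=1
After 6 (back): cur=H back=2 fwd=2
After 7 (forward): cur=Q back=3 fwd=1
After 8 (visit(D)): cur=D back=4 fwd=0
After 9 (back): cur=Q back=3 fwd=1
After 10 (back): cur=H back=2 fwd=2
After 11 (forward): cur=Q back=3 fwd=1
After 12 (forward): cur=D back=4 fwd=0
After 13 (visit(W)): cur=W back=5 fwd=0

Answer: yes no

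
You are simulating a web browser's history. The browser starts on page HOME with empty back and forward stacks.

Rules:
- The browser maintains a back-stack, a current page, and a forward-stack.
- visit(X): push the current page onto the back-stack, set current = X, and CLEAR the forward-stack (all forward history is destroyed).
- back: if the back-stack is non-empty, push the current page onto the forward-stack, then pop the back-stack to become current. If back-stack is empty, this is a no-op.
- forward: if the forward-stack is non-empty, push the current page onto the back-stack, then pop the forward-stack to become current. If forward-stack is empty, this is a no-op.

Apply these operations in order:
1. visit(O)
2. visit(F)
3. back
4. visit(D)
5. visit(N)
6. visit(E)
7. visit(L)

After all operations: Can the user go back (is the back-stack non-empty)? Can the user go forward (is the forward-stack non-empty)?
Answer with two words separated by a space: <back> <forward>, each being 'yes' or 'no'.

After 1 (visit(O)): cur=O back=1 fwd=0
After 2 (visit(F)): cur=F back=2 fwd=0
After 3 (back): cur=O back=1 fwd=1
After 4 (visit(D)): cur=D back=2 fwd=0
After 5 (visit(N)): cur=N back=3 fwd=0
After 6 (visit(E)): cur=E back=4 fwd=0
After 7 (visit(L)): cur=L back=5 fwd=0

Answer: yes no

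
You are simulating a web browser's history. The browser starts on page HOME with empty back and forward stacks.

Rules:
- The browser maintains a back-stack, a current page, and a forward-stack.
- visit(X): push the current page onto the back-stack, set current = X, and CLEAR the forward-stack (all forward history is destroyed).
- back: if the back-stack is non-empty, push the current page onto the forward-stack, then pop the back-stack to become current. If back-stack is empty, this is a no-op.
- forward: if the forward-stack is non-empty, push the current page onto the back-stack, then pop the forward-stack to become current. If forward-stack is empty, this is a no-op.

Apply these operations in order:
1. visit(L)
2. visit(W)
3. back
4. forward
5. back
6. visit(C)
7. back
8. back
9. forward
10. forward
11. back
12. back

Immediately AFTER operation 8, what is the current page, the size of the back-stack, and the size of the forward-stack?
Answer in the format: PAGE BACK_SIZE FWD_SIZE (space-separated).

After 1 (visit(L)): cur=L back=1 fwd=0
After 2 (visit(W)): cur=W back=2 fwd=0
After 3 (back): cur=L back=1 fwd=1
After 4 (forward): cur=W back=2 fwd=0
After 5 (back): cur=L back=1 fwd=1
After 6 (visit(C)): cur=C back=2 fwd=0
After 7 (back): cur=L back=1 fwd=1
After 8 (back): cur=HOME back=0 fwd=2

HOME 0 2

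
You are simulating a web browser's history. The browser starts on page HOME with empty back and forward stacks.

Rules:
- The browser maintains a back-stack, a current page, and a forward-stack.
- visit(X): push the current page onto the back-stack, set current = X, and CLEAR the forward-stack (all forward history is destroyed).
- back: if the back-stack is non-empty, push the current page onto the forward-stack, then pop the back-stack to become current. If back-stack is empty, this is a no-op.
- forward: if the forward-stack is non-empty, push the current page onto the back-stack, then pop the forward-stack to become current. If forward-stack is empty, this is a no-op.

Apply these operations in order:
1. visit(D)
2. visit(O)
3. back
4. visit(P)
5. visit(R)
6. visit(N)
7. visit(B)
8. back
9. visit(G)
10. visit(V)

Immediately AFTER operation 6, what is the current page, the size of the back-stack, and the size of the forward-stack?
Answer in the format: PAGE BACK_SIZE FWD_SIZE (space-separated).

After 1 (visit(D)): cur=D back=1 fwd=0
After 2 (visit(O)): cur=O back=2 fwd=0
After 3 (back): cur=D back=1 fwd=1
After 4 (visit(P)): cur=P back=2 fwd=0
After 5 (visit(R)): cur=R back=3 fwd=0
After 6 (visit(N)): cur=N back=4 fwd=0

N 4 0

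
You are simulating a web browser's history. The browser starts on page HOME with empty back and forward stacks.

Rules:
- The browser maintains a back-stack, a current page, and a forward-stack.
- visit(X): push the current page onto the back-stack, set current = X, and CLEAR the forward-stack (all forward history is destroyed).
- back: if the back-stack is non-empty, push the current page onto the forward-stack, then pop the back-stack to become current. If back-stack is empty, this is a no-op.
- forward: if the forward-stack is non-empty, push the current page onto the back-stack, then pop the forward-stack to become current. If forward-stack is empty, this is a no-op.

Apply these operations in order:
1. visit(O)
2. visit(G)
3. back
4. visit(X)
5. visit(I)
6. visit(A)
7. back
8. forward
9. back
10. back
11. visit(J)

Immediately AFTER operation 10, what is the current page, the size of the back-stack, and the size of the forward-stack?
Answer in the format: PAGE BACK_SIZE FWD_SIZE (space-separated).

After 1 (visit(O)): cur=O back=1 fwd=0
After 2 (visit(G)): cur=G back=2 fwd=0
After 3 (back): cur=O back=1 fwd=1
After 4 (visit(X)): cur=X back=2 fwd=0
After 5 (visit(I)): cur=I back=3 fwd=0
After 6 (visit(A)): cur=A back=4 fwd=0
After 7 (back): cur=I back=3 fwd=1
After 8 (forward): cur=A back=4 fwd=0
After 9 (back): cur=I back=3 fwd=1
After 10 (back): cur=X back=2 fwd=2

X 2 2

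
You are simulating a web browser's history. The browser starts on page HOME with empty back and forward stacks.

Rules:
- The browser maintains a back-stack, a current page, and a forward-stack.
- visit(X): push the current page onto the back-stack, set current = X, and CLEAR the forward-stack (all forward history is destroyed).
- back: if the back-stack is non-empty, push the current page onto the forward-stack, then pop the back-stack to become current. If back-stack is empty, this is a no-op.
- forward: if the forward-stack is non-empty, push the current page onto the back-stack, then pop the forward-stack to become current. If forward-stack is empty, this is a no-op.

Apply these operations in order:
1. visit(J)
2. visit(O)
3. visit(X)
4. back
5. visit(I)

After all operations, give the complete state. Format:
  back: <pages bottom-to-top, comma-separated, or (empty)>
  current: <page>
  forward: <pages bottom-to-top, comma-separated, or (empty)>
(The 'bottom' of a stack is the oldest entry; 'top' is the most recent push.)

After 1 (visit(J)): cur=J back=1 fwd=0
After 2 (visit(O)): cur=O back=2 fwd=0
After 3 (visit(X)): cur=X back=3 fwd=0
After 4 (back): cur=O back=2 fwd=1
After 5 (visit(I)): cur=I back=3 fwd=0

Answer: back: HOME,J,O
current: I
forward: (empty)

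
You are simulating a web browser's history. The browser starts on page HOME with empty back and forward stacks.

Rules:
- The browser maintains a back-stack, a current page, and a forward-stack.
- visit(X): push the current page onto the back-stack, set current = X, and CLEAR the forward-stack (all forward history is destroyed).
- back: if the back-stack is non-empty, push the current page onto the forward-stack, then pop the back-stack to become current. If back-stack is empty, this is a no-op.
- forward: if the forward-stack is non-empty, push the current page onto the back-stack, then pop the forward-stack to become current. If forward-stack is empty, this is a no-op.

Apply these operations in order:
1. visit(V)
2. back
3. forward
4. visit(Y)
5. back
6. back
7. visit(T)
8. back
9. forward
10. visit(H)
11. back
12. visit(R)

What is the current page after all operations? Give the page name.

Answer: R

Derivation:
After 1 (visit(V)): cur=V back=1 fwd=0
After 2 (back): cur=HOME back=0 fwd=1
After 3 (forward): cur=V back=1 fwd=0
After 4 (visit(Y)): cur=Y back=2 fwd=0
After 5 (back): cur=V back=1 fwd=1
After 6 (back): cur=HOME back=0 fwd=2
After 7 (visit(T)): cur=T back=1 fwd=0
After 8 (back): cur=HOME back=0 fwd=1
After 9 (forward): cur=T back=1 fwd=0
After 10 (visit(H)): cur=H back=2 fwd=0
After 11 (back): cur=T back=1 fwd=1
After 12 (visit(R)): cur=R back=2 fwd=0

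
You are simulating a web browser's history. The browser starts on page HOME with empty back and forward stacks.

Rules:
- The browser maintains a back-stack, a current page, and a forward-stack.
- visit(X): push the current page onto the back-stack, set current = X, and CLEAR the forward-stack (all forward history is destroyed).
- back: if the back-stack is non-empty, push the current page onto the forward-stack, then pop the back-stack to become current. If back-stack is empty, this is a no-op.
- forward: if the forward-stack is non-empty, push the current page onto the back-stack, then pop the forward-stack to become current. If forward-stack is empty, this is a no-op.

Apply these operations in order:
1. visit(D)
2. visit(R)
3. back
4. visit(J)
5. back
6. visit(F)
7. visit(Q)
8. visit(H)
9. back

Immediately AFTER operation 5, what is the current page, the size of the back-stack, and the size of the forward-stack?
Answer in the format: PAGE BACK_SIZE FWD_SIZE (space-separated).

After 1 (visit(D)): cur=D back=1 fwd=0
After 2 (visit(R)): cur=R back=2 fwd=0
After 3 (back): cur=D back=1 fwd=1
After 4 (visit(J)): cur=J back=2 fwd=0
After 5 (back): cur=D back=1 fwd=1

D 1 1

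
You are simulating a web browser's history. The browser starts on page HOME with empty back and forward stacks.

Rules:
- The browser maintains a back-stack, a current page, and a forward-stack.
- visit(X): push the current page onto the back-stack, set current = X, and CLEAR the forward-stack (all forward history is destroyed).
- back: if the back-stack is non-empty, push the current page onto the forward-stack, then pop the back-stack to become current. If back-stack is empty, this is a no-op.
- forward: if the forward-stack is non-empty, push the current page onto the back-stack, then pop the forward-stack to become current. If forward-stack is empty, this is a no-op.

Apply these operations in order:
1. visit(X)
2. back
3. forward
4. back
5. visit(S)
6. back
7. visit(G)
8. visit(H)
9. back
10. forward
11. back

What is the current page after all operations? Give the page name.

After 1 (visit(X)): cur=X back=1 fwd=0
After 2 (back): cur=HOME back=0 fwd=1
After 3 (forward): cur=X back=1 fwd=0
After 4 (back): cur=HOME back=0 fwd=1
After 5 (visit(S)): cur=S back=1 fwd=0
After 6 (back): cur=HOME back=0 fwd=1
After 7 (visit(G)): cur=G back=1 fwd=0
After 8 (visit(H)): cur=H back=2 fwd=0
After 9 (back): cur=G back=1 fwd=1
After 10 (forward): cur=H back=2 fwd=0
After 11 (back): cur=G back=1 fwd=1

Answer: G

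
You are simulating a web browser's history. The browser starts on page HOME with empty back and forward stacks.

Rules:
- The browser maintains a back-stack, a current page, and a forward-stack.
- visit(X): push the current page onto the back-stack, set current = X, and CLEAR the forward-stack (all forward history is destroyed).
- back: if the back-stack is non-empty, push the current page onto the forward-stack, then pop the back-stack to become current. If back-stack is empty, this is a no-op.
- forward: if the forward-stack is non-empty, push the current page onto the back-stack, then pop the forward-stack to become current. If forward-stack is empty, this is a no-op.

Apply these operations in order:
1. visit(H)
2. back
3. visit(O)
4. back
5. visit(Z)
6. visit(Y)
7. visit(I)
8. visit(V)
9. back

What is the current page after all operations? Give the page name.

After 1 (visit(H)): cur=H back=1 fwd=0
After 2 (back): cur=HOME back=0 fwd=1
After 3 (visit(O)): cur=O back=1 fwd=0
After 4 (back): cur=HOME back=0 fwd=1
After 5 (visit(Z)): cur=Z back=1 fwd=0
After 6 (visit(Y)): cur=Y back=2 fwd=0
After 7 (visit(I)): cur=I back=3 fwd=0
After 8 (visit(V)): cur=V back=4 fwd=0
After 9 (back): cur=I back=3 fwd=1

Answer: I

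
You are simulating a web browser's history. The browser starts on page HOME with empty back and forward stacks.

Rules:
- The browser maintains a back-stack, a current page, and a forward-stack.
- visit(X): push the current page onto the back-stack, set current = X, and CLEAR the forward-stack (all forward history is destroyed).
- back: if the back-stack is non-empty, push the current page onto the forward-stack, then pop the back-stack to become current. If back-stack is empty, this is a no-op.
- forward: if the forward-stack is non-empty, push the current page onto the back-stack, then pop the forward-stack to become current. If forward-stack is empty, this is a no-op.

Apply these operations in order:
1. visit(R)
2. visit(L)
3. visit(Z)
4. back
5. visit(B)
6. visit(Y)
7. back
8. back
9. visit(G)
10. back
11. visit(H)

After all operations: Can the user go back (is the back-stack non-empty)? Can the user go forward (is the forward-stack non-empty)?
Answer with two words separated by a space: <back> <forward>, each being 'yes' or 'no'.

After 1 (visit(R)): cur=R back=1 fwd=0
After 2 (visit(L)): cur=L back=2 fwd=0
After 3 (visit(Z)): cur=Z back=3 fwd=0
After 4 (back): cur=L back=2 fwd=1
After 5 (visit(B)): cur=B back=3 fwd=0
After 6 (visit(Y)): cur=Y back=4 fwd=0
After 7 (back): cur=B back=3 fwd=1
After 8 (back): cur=L back=2 fwd=2
After 9 (visit(G)): cur=G back=3 fwd=0
After 10 (back): cur=L back=2 fwd=1
After 11 (visit(H)): cur=H back=3 fwd=0

Answer: yes no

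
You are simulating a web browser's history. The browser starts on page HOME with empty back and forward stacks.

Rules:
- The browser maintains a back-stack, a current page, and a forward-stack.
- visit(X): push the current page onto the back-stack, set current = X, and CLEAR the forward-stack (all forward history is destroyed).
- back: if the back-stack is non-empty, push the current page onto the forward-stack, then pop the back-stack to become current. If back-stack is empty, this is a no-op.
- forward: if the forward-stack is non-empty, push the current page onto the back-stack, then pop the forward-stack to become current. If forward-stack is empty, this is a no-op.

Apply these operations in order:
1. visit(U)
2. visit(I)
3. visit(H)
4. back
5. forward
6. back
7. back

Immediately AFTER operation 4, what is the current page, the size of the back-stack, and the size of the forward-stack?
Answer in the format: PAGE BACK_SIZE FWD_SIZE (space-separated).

After 1 (visit(U)): cur=U back=1 fwd=0
After 2 (visit(I)): cur=I back=2 fwd=0
After 3 (visit(H)): cur=H back=3 fwd=0
After 4 (back): cur=I back=2 fwd=1

I 2 1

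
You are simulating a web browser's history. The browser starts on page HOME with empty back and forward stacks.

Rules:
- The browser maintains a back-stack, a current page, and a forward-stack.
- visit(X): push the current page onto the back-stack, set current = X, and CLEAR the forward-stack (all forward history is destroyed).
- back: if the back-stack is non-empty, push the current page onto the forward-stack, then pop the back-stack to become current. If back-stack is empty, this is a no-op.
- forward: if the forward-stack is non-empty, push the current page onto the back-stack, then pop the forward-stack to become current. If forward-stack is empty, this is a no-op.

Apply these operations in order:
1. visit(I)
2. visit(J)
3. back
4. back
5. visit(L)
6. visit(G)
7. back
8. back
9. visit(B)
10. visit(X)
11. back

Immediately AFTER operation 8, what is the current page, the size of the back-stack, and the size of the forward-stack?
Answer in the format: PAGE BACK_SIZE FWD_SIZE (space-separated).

After 1 (visit(I)): cur=I back=1 fwd=0
After 2 (visit(J)): cur=J back=2 fwd=0
After 3 (back): cur=I back=1 fwd=1
After 4 (back): cur=HOME back=0 fwd=2
After 5 (visit(L)): cur=L back=1 fwd=0
After 6 (visit(G)): cur=G back=2 fwd=0
After 7 (back): cur=L back=1 fwd=1
After 8 (back): cur=HOME back=0 fwd=2

HOME 0 2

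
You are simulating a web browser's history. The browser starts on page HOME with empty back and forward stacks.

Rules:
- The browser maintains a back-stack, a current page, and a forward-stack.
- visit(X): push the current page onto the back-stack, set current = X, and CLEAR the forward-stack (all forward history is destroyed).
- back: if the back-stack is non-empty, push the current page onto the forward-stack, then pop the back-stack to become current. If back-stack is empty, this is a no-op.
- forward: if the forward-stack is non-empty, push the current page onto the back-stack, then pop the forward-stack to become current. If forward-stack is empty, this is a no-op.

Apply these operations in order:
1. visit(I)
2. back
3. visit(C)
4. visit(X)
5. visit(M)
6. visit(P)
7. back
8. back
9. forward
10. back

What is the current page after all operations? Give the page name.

After 1 (visit(I)): cur=I back=1 fwd=0
After 2 (back): cur=HOME back=0 fwd=1
After 3 (visit(C)): cur=C back=1 fwd=0
After 4 (visit(X)): cur=X back=2 fwd=0
After 5 (visit(M)): cur=M back=3 fwd=0
After 6 (visit(P)): cur=P back=4 fwd=0
After 7 (back): cur=M back=3 fwd=1
After 8 (back): cur=X back=2 fwd=2
After 9 (forward): cur=M back=3 fwd=1
After 10 (back): cur=X back=2 fwd=2

Answer: X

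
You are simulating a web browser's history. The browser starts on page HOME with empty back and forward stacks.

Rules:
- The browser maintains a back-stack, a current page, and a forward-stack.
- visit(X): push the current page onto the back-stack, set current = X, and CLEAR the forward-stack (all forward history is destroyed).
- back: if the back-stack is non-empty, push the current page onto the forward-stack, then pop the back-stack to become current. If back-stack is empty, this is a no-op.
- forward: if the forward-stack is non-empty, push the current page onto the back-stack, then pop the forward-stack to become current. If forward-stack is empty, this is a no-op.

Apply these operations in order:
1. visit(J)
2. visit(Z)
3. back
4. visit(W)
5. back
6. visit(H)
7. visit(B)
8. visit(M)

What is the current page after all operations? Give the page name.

Answer: M

Derivation:
After 1 (visit(J)): cur=J back=1 fwd=0
After 2 (visit(Z)): cur=Z back=2 fwd=0
After 3 (back): cur=J back=1 fwd=1
After 4 (visit(W)): cur=W back=2 fwd=0
After 5 (back): cur=J back=1 fwd=1
After 6 (visit(H)): cur=H back=2 fwd=0
After 7 (visit(B)): cur=B back=3 fwd=0
After 8 (visit(M)): cur=M back=4 fwd=0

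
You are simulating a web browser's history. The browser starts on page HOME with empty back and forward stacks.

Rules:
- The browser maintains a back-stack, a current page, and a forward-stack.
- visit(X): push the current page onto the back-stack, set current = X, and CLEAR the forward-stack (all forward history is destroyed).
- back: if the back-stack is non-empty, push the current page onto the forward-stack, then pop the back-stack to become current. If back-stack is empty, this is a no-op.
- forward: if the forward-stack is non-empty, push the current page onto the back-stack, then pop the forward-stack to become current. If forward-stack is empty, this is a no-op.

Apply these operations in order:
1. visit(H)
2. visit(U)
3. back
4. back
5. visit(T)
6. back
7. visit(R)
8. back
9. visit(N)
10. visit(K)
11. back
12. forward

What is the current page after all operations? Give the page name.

After 1 (visit(H)): cur=H back=1 fwd=0
After 2 (visit(U)): cur=U back=2 fwd=0
After 3 (back): cur=H back=1 fwd=1
After 4 (back): cur=HOME back=0 fwd=2
After 5 (visit(T)): cur=T back=1 fwd=0
After 6 (back): cur=HOME back=0 fwd=1
After 7 (visit(R)): cur=R back=1 fwd=0
After 8 (back): cur=HOME back=0 fwd=1
After 9 (visit(N)): cur=N back=1 fwd=0
After 10 (visit(K)): cur=K back=2 fwd=0
After 11 (back): cur=N back=1 fwd=1
After 12 (forward): cur=K back=2 fwd=0

Answer: K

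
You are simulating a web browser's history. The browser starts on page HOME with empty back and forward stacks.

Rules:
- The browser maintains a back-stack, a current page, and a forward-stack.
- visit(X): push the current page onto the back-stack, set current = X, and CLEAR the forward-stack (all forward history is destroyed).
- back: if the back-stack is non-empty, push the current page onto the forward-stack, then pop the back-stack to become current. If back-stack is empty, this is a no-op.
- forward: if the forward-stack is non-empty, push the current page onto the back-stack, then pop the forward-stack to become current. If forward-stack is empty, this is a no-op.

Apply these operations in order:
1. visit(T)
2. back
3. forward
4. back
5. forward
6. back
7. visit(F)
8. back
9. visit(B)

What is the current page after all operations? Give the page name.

Answer: B

Derivation:
After 1 (visit(T)): cur=T back=1 fwd=0
After 2 (back): cur=HOME back=0 fwd=1
After 3 (forward): cur=T back=1 fwd=0
After 4 (back): cur=HOME back=0 fwd=1
After 5 (forward): cur=T back=1 fwd=0
After 6 (back): cur=HOME back=0 fwd=1
After 7 (visit(F)): cur=F back=1 fwd=0
After 8 (back): cur=HOME back=0 fwd=1
After 9 (visit(B)): cur=B back=1 fwd=0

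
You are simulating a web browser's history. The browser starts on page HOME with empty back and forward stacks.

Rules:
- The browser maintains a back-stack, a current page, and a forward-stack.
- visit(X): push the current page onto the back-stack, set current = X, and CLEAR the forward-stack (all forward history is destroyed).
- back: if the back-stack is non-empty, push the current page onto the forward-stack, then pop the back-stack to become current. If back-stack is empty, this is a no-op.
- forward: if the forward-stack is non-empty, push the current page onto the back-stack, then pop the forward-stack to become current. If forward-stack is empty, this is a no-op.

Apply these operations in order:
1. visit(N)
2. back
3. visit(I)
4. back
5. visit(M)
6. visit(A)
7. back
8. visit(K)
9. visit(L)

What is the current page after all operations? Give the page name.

After 1 (visit(N)): cur=N back=1 fwd=0
After 2 (back): cur=HOME back=0 fwd=1
After 3 (visit(I)): cur=I back=1 fwd=0
After 4 (back): cur=HOME back=0 fwd=1
After 5 (visit(M)): cur=M back=1 fwd=0
After 6 (visit(A)): cur=A back=2 fwd=0
After 7 (back): cur=M back=1 fwd=1
After 8 (visit(K)): cur=K back=2 fwd=0
After 9 (visit(L)): cur=L back=3 fwd=0

Answer: L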